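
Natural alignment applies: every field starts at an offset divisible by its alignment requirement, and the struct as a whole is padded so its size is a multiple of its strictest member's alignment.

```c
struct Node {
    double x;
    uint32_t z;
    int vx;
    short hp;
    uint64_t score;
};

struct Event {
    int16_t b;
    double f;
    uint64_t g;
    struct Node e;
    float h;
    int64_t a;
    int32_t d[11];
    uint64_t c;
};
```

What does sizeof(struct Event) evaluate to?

128 bytes

Node: x at 0 (size 8, align 8) → ends 8; z at 8 (size 4, align 4) → ends 12; vx at 12 (size 4, align 4) → ends 16; hp at 16 (size 2, align 2) → ends 18; pad 6 to align 8 for score; score at 24 (size 8, align 8) → ends 32; total 32 bytes, alignment 8
b at 0 (size 2, align 2) → ends 2
pad 6 to align 8 for f
f at 8 (size 8, align 8) → ends 16
g at 16 (size 8, align 8) → ends 24
e at 24 (size 32, align 8) → ends 56
h at 56 (size 4, align 4) → ends 60
pad 4 to align 8 for a
a at 64 (size 8, align 8) → ends 72
d at 72 (size 44, align 4) → ends 116
pad 4 to align 8 for c
c at 120 (size 8, align 8) → ends 128
total 128 bytes, alignment 8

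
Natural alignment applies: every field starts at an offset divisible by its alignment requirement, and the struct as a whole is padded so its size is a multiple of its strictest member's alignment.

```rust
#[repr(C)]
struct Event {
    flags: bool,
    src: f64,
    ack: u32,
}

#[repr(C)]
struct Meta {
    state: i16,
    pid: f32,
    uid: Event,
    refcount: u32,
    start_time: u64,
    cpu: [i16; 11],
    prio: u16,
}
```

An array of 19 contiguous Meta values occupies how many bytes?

1368

Event: 0..1  flags  (1B, 1-aligned); 1..8  -- padding (7B); 8..16  src  (8B, 8-aligned); 16..20  ack  (4B, 4-aligned); 20..24  -- tail padding (4B); sizeof = 24, alignof = 8
0..2  state  (2B, 2-aligned)
2..4  -- padding (2B)
4..8  pid  (4B, 4-aligned)
8..32  uid  (24B, 8-aligned)
32..36  refcount  (4B, 4-aligned)
36..40  -- padding (4B)
40..48  start_time  (8B, 8-aligned)
48..70  cpu  (22B, 2-aligned)
70..72  prio  (2B, 2-aligned)
sizeof = 72, alignof = 8
array of 19: 19 × 72 = 1368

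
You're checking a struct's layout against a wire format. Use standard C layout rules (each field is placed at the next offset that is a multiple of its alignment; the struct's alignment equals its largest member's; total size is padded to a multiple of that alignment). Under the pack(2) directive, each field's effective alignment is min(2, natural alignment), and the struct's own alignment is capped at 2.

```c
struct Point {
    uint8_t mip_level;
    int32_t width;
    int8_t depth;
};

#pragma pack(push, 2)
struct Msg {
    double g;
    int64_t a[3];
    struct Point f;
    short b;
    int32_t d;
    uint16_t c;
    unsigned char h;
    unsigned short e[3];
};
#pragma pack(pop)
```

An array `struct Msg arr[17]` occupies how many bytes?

1020

Point: @0: mip_level [1B, align 1] → 1; +3 pad (align 4); @4: width [4B, align 4] → 8; @8: depth [1B, align 1] → 9; +3 tail pad (align 4); size 12, align 4
@0: g [8B, align 2] → 8
@8: a [24B, align 2] → 32
@32: f [12B, align 2] → 44
@44: b [2B, align 2] → 46
@46: d [4B, align 2] → 50
@50: c [2B, align 2] → 52
@52: h [1B, align 1] → 53
+1 pad (align 2)
@54: e [6B, align 2] → 60
size 60, align 2
array of 17: 17 × 60 = 1020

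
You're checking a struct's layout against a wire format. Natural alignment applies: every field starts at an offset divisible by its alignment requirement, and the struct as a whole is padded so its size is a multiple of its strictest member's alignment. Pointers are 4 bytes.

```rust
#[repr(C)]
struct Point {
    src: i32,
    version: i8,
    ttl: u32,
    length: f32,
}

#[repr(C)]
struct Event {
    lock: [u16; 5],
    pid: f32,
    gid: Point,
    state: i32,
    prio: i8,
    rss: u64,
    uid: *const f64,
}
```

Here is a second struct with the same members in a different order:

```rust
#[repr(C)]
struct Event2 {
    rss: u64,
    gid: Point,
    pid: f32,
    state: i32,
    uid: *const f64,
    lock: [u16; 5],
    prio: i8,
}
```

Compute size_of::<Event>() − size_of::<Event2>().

8

Point: src at 0 (size 4, align 4) → ends 4; version at 4 (size 1, align 1) → ends 5; pad 3 to align 4 for ttl; ttl at 8 (size 4, align 4) → ends 12; length at 12 (size 4, align 4) → ends 16; total 16 bytes, alignment 4
lock at 0 (size 10, align 2) → ends 10
pad 2 to align 4 for pid
pid at 12 (size 4, align 4) → ends 16
gid at 16 (size 16, align 4) → ends 32
state at 32 (size 4, align 4) → ends 36
prio at 36 (size 1, align 1) → ends 37
pad 3 to align 8 for rss
rss at 40 (size 8, align 8) → ends 48
uid at 48 (size 4, align 4) → ends 52
tail pad 4 to reach multiple of 8
total 56 bytes, alignment 8
— Event2 —
rss at 0 (size 8, align 8) → ends 8
gid at 8 (size 16, align 4) → ends 24
pid at 24 (size 4, align 4) → ends 28
state at 28 (size 4, align 4) → ends 32
uid at 32 (size 4, align 4) → ends 36
lock at 36 (size 10, align 2) → ends 46
prio at 46 (size 1, align 1) → ends 47
tail pad 1 to reach multiple of 8
total 48 bytes, alignment 8
56 − 48 = 8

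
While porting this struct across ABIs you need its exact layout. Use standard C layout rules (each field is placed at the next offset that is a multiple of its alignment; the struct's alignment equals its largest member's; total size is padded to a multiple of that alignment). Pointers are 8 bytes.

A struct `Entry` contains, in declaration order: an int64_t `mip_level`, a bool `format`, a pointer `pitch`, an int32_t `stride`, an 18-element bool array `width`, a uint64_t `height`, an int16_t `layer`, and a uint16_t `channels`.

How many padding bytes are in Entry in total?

13

@0: mip_level [8B, align 8] → 8
@8: format [1B, align 1] → 9
+7 pad (align 8)
@16: pitch [8B, align 8] → 24
@24: stride [4B, align 4] → 28
@28: width [18B, align 1] → 46
+2 pad (align 8)
@48: height [8B, align 8] → 56
@56: layer [2B, align 2] → 58
@58: channels [2B, align 2] → 60
+4 tail pad (align 8)
size 64, align 8
data bytes 51, size 64 → padding 13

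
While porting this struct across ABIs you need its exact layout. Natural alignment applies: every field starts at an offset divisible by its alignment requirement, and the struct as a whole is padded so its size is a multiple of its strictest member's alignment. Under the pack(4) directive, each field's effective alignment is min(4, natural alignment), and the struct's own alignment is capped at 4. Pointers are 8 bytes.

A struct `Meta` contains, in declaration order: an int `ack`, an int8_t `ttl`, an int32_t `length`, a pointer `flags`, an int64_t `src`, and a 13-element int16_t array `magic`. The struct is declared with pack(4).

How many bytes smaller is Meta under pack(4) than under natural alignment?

natural layout:
  0..4  ack  (4B, 4-aligned)
  4..5  ttl  (1B, 1-aligned)
  5..8  -- padding (3B)
  8..12  length  (4B, 4-aligned)
  12..16  -- padding (4B)
  16..24  flags  (8B, 8-aligned)
  24..32  src  (8B, 8-aligned)
  32..58  magic  (26B, 2-aligned)
  58..64  -- tail padding (6B)
  sizeof = 64, alignof = 8
packed(4) layout:
  0..4  ack  (4B, 4-aligned)
  4..5  ttl  (1B, 1-aligned)
  5..8  -- padding (3B)
  8..12  length  (4B, 4-aligned)
  12..20  flags  (8B, 4-aligned)
  20..28  src  (8B, 4-aligned)
  28..54  magic  (26B, 2-aligned)
  54..56  -- tail padding (2B)
  sizeof = 56, alignof = 4
64 − 56 = 8

8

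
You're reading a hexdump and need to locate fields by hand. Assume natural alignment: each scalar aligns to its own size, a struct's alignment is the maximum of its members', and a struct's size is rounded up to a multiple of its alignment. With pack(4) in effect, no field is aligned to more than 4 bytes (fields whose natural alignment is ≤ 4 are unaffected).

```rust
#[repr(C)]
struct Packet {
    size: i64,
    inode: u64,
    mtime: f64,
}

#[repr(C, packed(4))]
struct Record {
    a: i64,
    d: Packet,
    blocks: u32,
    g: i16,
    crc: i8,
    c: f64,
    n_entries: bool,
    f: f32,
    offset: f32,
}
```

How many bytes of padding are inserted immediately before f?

Packet: @0: size [8B, align 8] → 8; @8: inode [8B, align 8] → 16; @16: mtime [8B, align 8] → 24; size 24, align 8
@0: a [8B, align 4] → 8
@8: d [24B, align 4] → 32
@32: blocks [4B, align 4] → 36
@36: g [2B, align 2] → 38
@38: crc [1B, align 1] → 39
+1 pad (align 4)
@40: c [8B, align 4] → 48
@48: n_entries [1B, align 1] → 49
+3 pad (align 4)
@52: f [4B, align 4] → 56

3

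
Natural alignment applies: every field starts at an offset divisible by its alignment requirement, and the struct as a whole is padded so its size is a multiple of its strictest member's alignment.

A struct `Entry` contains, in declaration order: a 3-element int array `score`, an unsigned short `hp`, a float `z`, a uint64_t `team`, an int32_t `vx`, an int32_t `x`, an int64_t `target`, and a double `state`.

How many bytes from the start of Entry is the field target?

0..12  score  (12B, 4-aligned)
12..14  hp  (2B, 2-aligned)
14..16  -- padding (2B)
16..20  z  (4B, 4-aligned)
20..24  -- padding (4B)
24..32  team  (8B, 8-aligned)
32..36  vx  (4B, 4-aligned)
36..40  x  (4B, 4-aligned)
40..48  target  (8B, 8-aligned)

40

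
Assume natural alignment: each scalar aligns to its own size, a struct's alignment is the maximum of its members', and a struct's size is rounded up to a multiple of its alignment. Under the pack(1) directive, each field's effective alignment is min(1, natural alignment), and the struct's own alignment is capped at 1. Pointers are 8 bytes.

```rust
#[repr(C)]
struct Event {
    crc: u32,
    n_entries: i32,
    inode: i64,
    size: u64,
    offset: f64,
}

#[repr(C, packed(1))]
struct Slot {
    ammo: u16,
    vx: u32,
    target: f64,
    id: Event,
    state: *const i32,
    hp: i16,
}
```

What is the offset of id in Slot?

Event: crc at 0 (size 4, align 4) → ends 4; n_entries at 4 (size 4, align 4) → ends 8; inode at 8 (size 8, align 8) → ends 16; size at 16 (size 8, align 8) → ends 24; offset at 24 (size 8, align 8) → ends 32; total 32 bytes, alignment 8
ammo at 0 (size 2, align 1) → ends 2
vx at 2 (size 4, align 1) → ends 6
target at 6 (size 8, align 1) → ends 14
id at 14 (size 32, align 1) → ends 46

14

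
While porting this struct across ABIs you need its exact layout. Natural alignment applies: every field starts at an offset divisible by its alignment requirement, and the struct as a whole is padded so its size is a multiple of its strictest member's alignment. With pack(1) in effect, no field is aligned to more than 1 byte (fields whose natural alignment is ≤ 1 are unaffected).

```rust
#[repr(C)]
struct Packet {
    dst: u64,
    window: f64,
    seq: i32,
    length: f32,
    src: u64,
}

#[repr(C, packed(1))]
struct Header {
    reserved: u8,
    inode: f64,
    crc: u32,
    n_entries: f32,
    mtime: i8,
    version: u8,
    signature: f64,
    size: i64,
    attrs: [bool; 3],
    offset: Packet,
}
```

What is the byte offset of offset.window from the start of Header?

46

Packet: @0: dst [8B, align 8] → 8; @8: window [8B, align 8] → 16; @16: seq [4B, align 4] → 20; @20: length [4B, align 4] → 24; @24: src [8B, align 8] → 32; size 32, align 8
@0: reserved [1B, align 1] → 1
@1: inode [8B, align 1] → 9
@9: crc [4B, align 1] → 13
@13: n_entries [4B, align 1] → 17
@17: mtime [1B, align 1] → 18
@18: version [1B, align 1] → 19
@19: signature [8B, align 1] → 27
@27: size [8B, align 1] → 35
@35: attrs [3B, align 1] → 38
@38: offset [32B, align 1] → 70
within Packet: window at 8
38 + 8 = 46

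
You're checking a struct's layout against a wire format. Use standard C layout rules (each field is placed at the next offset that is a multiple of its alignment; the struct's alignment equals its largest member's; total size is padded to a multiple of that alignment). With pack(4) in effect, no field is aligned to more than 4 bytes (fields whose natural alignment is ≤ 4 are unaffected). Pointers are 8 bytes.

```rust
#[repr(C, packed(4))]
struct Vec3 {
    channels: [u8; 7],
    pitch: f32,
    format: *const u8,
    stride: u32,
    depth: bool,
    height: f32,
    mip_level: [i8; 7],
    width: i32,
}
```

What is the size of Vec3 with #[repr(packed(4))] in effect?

44

channels at 0 (size 7, align 1) → ends 7
pad 1 to align 4 for pitch
pitch at 8 (size 4, align 4) → ends 12
format at 12 (size 8, align 4) → ends 20
stride at 20 (size 4, align 4) → ends 24
depth at 24 (size 1, align 1) → ends 25
pad 3 to align 4 for height
height at 28 (size 4, align 4) → ends 32
mip_level at 32 (size 7, align 1) → ends 39
pad 1 to align 4 for width
width at 40 (size 4, align 4) → ends 44
total 44 bytes, alignment 4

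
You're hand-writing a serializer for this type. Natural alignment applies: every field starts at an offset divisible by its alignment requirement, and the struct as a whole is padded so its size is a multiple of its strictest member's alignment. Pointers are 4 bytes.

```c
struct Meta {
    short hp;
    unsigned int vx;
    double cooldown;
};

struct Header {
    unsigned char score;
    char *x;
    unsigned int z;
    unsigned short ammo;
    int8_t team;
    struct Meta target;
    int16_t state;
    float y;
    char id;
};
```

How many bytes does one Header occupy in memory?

Meta: hp at 0 (size 2, align 2) → ends 2; pad 2 to align 4 for vx; vx at 4 (size 4, align 4) → ends 8; cooldown at 8 (size 8, align 8) → ends 16; total 16 bytes, alignment 8
score at 0 (size 1, align 1) → ends 1
pad 3 to align 4 for x
x at 4 (size 4, align 4) → ends 8
z at 8 (size 4, align 4) → ends 12
ammo at 12 (size 2, align 2) → ends 14
team at 14 (size 1, align 1) → ends 15
pad 1 to align 8 for target
target at 16 (size 16, align 8) → ends 32
state at 32 (size 2, align 2) → ends 34
pad 2 to align 4 for y
y at 36 (size 4, align 4) → ends 40
id at 40 (size 1, align 1) → ends 41
tail pad 7 to reach multiple of 8
total 48 bytes, alignment 8

48 bytes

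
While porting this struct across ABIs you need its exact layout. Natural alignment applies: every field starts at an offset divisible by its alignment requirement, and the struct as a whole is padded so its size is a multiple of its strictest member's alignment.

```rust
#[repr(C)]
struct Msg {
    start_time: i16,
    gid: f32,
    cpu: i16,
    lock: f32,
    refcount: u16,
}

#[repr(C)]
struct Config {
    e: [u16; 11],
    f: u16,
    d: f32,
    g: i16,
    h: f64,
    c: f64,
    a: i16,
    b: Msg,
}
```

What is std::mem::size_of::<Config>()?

72 bytes

Msg: start_time at 0 (size 2, align 2) → ends 2; pad 2 to align 4 for gid; gid at 4 (size 4, align 4) → ends 8; cpu at 8 (size 2, align 2) → ends 10; pad 2 to align 4 for lock; lock at 12 (size 4, align 4) → ends 16; refcount at 16 (size 2, align 2) → ends 18; tail pad 2 to reach multiple of 4; total 20 bytes, alignment 4
e at 0 (size 22, align 2) → ends 22
f at 22 (size 2, align 2) → ends 24
d at 24 (size 4, align 4) → ends 28
g at 28 (size 2, align 2) → ends 30
pad 2 to align 8 for h
h at 32 (size 8, align 8) → ends 40
c at 40 (size 8, align 8) → ends 48
a at 48 (size 2, align 2) → ends 50
pad 2 to align 4 for b
b at 52 (size 20, align 4) → ends 72
total 72 bytes, alignment 8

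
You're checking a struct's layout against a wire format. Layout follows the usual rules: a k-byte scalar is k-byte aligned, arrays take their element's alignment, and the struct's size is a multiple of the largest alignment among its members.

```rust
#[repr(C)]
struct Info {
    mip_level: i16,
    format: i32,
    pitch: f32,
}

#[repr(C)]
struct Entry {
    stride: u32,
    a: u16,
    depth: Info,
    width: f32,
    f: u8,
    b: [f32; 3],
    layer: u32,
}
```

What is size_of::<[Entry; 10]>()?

Info: @0: mip_level [2B, align 2] → 2; +2 pad (align 4); @4: format [4B, align 4] → 8; @8: pitch [4B, align 4] → 12; size 12, align 4
@0: stride [4B, align 4] → 4
@4: a [2B, align 2] → 6
+2 pad (align 4)
@8: depth [12B, align 4] → 20
@20: width [4B, align 4] → 24
@24: f [1B, align 1] → 25
+3 pad (align 4)
@28: b [12B, align 4] → 40
@40: layer [4B, align 4] → 44
size 44, align 4
array of 10: 10 × 44 = 440

440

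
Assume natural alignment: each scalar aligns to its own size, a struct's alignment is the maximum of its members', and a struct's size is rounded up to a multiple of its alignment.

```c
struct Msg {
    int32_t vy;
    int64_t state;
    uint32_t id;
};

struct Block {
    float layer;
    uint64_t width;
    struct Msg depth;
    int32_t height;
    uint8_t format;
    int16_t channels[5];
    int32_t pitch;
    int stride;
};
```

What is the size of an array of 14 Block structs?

Msg: vy at 0 (size 4, align 4) → ends 4; pad 4 to align 8 for state; state at 8 (size 8, align 8) → ends 16; id at 16 (size 4, align 4) → ends 20; tail pad 4 to reach multiple of 8; total 24 bytes, alignment 8
layer at 0 (size 4, align 4) → ends 4
pad 4 to align 8 for width
width at 8 (size 8, align 8) → ends 16
depth at 16 (size 24, align 8) → ends 40
height at 40 (size 4, align 4) → ends 44
format at 44 (size 1, align 1) → ends 45
pad 1 to align 2 for channels
channels at 46 (size 10, align 2) → ends 56
pitch at 56 (size 4, align 4) → ends 60
stride at 60 (size 4, align 4) → ends 64
total 64 bytes, alignment 8
array of 14: 14 × 64 = 896

896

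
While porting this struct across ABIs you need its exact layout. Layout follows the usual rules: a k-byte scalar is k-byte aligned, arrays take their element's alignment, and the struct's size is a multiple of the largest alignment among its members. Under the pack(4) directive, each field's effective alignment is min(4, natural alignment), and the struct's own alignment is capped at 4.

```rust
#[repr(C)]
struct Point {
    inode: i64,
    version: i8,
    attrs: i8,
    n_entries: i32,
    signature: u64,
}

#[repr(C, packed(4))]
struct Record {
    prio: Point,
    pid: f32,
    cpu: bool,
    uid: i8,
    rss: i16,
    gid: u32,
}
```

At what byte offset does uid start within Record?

Point: 0..8  inode  (8B, 8-aligned); 8..9  version  (1B, 1-aligned); 9..10  attrs  (1B, 1-aligned); 10..12  -- padding (2B); 12..16  n_entries  (4B, 4-aligned); 16..24  signature  (8B, 8-aligned); sizeof = 24, alignof = 8
0..24  prio  (24B, 4-aligned)
24..28  pid  (4B, 4-aligned)
28..29  cpu  (1B, 1-aligned)
29..30  uid  (1B, 1-aligned)

29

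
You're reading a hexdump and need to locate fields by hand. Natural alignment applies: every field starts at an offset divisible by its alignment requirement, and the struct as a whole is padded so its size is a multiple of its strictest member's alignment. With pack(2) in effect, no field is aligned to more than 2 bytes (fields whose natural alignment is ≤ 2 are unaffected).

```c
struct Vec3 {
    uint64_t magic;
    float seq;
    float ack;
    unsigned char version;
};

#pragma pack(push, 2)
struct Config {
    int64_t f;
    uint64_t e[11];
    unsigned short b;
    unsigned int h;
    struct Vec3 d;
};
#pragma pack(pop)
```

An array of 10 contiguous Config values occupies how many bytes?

Vec3: @0: magic [8B, align 8] → 8; @8: seq [4B, align 4] → 12; @12: ack [4B, align 4] → 16; @16: version [1B, align 1] → 17; +7 tail pad (align 8); size 24, align 8
@0: f [8B, align 2] → 8
@8: e [88B, align 2] → 96
@96: b [2B, align 2] → 98
@98: h [4B, align 2] → 102
@102: d [24B, align 2] → 126
size 126, align 2
array of 10: 10 × 126 = 1260

1260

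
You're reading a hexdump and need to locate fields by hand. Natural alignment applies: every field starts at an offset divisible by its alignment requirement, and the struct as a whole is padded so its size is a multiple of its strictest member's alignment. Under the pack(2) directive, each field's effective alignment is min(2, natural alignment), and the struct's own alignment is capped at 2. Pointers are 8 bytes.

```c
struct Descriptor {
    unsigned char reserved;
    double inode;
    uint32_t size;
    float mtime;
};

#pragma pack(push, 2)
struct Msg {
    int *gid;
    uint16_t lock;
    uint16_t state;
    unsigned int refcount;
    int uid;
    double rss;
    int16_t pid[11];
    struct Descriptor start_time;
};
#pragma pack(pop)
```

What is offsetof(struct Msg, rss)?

20

Descriptor: 0..1  reserved  (1B, 1-aligned); 1..8  -- padding (7B); 8..16  inode  (8B, 8-aligned); 16..20  size  (4B, 4-aligned); 20..24  mtime  (4B, 4-aligned); sizeof = 24, alignof = 8
0..8  gid  (8B, 2-aligned)
8..10  lock  (2B, 2-aligned)
10..12  state  (2B, 2-aligned)
12..16  refcount  (4B, 2-aligned)
16..20  uid  (4B, 2-aligned)
20..28  rss  (8B, 2-aligned)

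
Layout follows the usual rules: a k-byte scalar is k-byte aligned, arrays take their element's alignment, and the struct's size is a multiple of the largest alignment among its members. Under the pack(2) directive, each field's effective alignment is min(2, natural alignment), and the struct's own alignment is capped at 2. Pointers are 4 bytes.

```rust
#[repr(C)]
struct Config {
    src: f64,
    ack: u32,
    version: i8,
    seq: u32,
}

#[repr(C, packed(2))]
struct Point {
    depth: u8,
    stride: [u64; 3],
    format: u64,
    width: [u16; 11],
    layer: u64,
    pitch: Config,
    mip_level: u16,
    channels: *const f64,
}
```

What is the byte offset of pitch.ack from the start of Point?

Config: src at 0 (size 8, align 8) → ends 8; ack at 8 (size 4, align 4) → ends 12; version at 12 (size 1, align 1) → ends 13; pad 3 to align 4 for seq; seq at 16 (size 4, align 4) → ends 20; tail pad 4 to reach multiple of 8; total 24 bytes, alignment 8
depth at 0 (size 1, align 1) → ends 1
pad 1 to align 2 for stride
stride at 2 (size 24, align 2) → ends 26
format at 26 (size 8, align 2) → ends 34
width at 34 (size 22, align 2) → ends 56
layer at 56 (size 8, align 2) → ends 64
pitch at 64 (size 24, align 2) → ends 88
within Config: ack at 8
64 + 8 = 72

72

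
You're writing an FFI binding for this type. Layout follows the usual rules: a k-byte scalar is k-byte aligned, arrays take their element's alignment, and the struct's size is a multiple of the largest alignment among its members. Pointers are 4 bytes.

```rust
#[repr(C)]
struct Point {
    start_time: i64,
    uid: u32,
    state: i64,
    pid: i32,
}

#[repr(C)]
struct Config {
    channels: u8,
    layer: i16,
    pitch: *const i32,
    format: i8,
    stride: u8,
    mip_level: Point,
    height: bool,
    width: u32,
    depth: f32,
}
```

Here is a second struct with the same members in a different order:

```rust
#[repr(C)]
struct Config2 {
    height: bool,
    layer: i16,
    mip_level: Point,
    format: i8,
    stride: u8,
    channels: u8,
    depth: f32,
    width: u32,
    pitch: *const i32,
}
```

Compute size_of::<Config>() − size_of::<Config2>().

Point: start_time at 0 (size 8, align 8) → ends 8; uid at 8 (size 4, align 4) → ends 12; pad 4 to align 8 for state; state at 16 (size 8, align 8) → ends 24; pid at 24 (size 4, align 4) → ends 28; tail pad 4 to reach multiple of 8; total 32 bytes, alignment 8
channels at 0 (size 1, align 1) → ends 1
pad 1 to align 2 for layer
layer at 2 (size 2, align 2) → ends 4
pitch at 4 (size 4, align 4) → ends 8
format at 8 (size 1, align 1) → ends 9
stride at 9 (size 1, align 1) → ends 10
pad 6 to align 8 for mip_level
mip_level at 16 (size 32, align 8) → ends 48
height at 48 (size 1, align 1) → ends 49
pad 3 to align 4 for width
width at 52 (size 4, align 4) → ends 56
depth at 56 (size 4, align 4) → ends 60
tail pad 4 to reach multiple of 8
total 64 bytes, alignment 8
— Config2 —
height at 0 (size 1, align 1) → ends 1
pad 1 to align 2 for layer
layer at 2 (size 2, align 2) → ends 4
pad 4 to align 8 for mip_level
mip_level at 8 (size 32, align 8) → ends 40
format at 40 (size 1, align 1) → ends 41
stride at 41 (size 1, align 1) → ends 42
channels at 42 (size 1, align 1) → ends 43
pad 1 to align 4 for depth
depth at 44 (size 4, align 4) → ends 48
width at 48 (size 4, align 4) → ends 52
pitch at 52 (size 4, align 4) → ends 56
total 56 bytes, alignment 8
64 − 56 = 8

8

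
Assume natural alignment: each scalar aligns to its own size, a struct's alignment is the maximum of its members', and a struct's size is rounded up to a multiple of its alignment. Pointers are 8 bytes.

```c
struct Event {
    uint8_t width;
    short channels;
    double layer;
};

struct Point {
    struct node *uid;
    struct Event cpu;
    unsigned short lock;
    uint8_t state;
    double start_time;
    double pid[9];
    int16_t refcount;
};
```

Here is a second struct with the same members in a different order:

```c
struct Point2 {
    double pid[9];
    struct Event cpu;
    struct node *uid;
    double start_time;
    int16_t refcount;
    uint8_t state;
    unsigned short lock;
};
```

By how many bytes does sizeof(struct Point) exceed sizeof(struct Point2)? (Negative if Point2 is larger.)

Event: @0: width [1B, align 1] → 1; +1 pad (align 2); @2: channels [2B, align 2] → 4; +4 pad (align 8); @8: layer [8B, align 8] → 16; size 16, align 8
@0: uid [8B, align 8] → 8
@8: cpu [16B, align 8] → 24
@24: lock [2B, align 2] → 26
@26: state [1B, align 1] → 27
+5 pad (align 8)
@32: start_time [8B, align 8] → 40
@40: pid [72B, align 8] → 112
@112: refcount [2B, align 2] → 114
+6 tail pad (align 8)
size 120, align 8
— Point2 —
@0: pid [72B, align 8] → 72
@72: cpu [16B, align 8] → 88
@88: uid [8B, align 8] → 96
@96: start_time [8B, align 8] → 104
@104: refcount [2B, align 2] → 106
@106: state [1B, align 1] → 107
+1 pad (align 2)
@108: lock [2B, align 2] → 110
+2 tail pad (align 8)
size 112, align 8
120 − 112 = 8

8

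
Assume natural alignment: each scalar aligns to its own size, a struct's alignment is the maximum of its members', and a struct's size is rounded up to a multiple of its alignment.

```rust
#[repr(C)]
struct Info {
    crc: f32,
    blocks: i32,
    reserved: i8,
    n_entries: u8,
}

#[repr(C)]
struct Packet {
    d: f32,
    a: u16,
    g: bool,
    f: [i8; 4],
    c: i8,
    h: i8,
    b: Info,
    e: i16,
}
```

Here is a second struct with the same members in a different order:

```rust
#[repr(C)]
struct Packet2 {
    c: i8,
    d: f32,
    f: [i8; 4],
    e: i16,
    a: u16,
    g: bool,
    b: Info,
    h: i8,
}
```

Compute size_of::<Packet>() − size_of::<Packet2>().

Info: @0: crc [4B, align 4] → 4; @4: blocks [4B, align 4] → 8; @8: reserved [1B, align 1] → 9; @9: n_entries [1B, align 1] → 10; +2 tail pad (align 4); size 12, align 4
@0: d [4B, align 4] → 4
@4: a [2B, align 2] → 6
@6: g [1B, align 1] → 7
@7: f [4B, align 1] → 11
@11: c [1B, align 1] → 12
@12: h [1B, align 1] → 13
+3 pad (align 4)
@16: b [12B, align 4] → 28
@28: e [2B, align 2] → 30
+2 tail pad (align 4)
size 32, align 4
— Packet2 —
@0: c [1B, align 1] → 1
+3 pad (align 4)
@4: d [4B, align 4] → 8
@8: f [4B, align 1] → 12
@12: e [2B, align 2] → 14
@14: a [2B, align 2] → 16
@16: g [1B, align 1] → 17
+3 pad (align 4)
@20: b [12B, align 4] → 32
@32: h [1B, align 1] → 33
+3 tail pad (align 4)
size 36, align 4
32 − 36 = -4

-4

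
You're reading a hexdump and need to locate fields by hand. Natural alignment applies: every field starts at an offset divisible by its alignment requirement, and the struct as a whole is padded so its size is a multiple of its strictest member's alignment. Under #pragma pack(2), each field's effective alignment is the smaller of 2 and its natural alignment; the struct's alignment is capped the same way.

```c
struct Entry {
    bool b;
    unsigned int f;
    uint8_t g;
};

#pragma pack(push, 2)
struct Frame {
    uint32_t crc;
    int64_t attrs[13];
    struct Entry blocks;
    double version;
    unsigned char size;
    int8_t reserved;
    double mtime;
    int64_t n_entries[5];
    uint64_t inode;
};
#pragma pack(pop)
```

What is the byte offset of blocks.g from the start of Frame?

116

Entry: b at 0 (size 1, align 1) → ends 1; pad 3 to align 4 for f; f at 4 (size 4, align 4) → ends 8; g at 8 (size 1, align 1) → ends 9; tail pad 3 to reach multiple of 4; total 12 bytes, alignment 4
crc at 0 (size 4, align 2) → ends 4
attrs at 4 (size 104, align 2) → ends 108
blocks at 108 (size 12, align 2) → ends 120
within Entry: g at 8
108 + 8 = 116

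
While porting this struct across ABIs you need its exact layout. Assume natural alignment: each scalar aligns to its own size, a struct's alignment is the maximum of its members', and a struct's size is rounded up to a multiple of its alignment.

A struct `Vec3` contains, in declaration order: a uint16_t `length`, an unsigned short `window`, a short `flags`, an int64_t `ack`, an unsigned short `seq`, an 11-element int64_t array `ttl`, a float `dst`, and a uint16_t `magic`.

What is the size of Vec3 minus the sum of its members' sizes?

length at 0 (size 2, align 2) → ends 2
window at 2 (size 2, align 2) → ends 4
flags at 4 (size 2, align 2) → ends 6
pad 2 to align 8 for ack
ack at 8 (size 8, align 8) → ends 16
seq at 16 (size 2, align 2) → ends 18
pad 6 to align 8 for ttl
ttl at 24 (size 88, align 8) → ends 112
dst at 112 (size 4, align 4) → ends 116
magic at 116 (size 2, align 2) → ends 118
tail pad 2 to reach multiple of 8
total 120 bytes, alignment 8
data bytes 110, size 120 → padding 10

10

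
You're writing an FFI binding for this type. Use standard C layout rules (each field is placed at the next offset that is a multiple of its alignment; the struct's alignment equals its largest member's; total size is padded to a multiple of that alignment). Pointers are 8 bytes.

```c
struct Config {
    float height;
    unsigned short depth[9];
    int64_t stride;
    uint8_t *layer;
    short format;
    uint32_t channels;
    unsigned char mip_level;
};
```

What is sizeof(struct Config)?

0..4  height  (4B, 4-aligned)
4..22  depth  (18B, 2-aligned)
22..24  -- padding (2B)
24..32  stride  (8B, 8-aligned)
32..40  layer  (8B, 8-aligned)
40..42  format  (2B, 2-aligned)
42..44  -- padding (2B)
44..48  channels  (4B, 4-aligned)
48..49  mip_level  (1B, 1-aligned)
49..56  -- tail padding (7B)
sizeof = 56, alignof = 8

56 bytes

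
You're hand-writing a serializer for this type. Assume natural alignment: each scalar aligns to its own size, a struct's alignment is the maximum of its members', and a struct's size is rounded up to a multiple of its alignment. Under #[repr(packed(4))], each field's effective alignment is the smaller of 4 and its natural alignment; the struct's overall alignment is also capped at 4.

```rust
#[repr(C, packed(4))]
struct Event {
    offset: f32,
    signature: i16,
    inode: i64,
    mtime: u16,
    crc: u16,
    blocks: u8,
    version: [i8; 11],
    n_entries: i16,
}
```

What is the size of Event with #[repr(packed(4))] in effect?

36

offset at 0 (size 4, align 4) → ends 4
signature at 4 (size 2, align 2) → ends 6
pad 2 to align 4 for inode
inode at 8 (size 8, align 4) → ends 16
mtime at 16 (size 2, align 2) → ends 18
crc at 18 (size 2, align 2) → ends 20
blocks at 20 (size 1, align 1) → ends 21
version at 21 (size 11, align 1) → ends 32
n_entries at 32 (size 2, align 2) → ends 34
tail pad 2 to reach multiple of 4
total 36 bytes, alignment 4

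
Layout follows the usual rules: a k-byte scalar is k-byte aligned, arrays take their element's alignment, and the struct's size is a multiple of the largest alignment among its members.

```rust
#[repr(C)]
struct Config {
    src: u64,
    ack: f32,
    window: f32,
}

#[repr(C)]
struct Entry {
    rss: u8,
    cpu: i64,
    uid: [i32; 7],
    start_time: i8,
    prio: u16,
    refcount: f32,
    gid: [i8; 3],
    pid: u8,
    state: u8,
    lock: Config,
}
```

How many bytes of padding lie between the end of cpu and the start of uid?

Config: src at 0 (size 8, align 8) → ends 8; ack at 8 (size 4, align 4) → ends 12; window at 12 (size 4, align 4) → ends 16; total 16 bytes, alignment 8
rss at 0 (size 1, align 1) → ends 1
pad 7 to align 8 for cpu
cpu at 8 (size 8, align 8) → ends 16
uid at 16 (size 28, align 4) → ends 44

0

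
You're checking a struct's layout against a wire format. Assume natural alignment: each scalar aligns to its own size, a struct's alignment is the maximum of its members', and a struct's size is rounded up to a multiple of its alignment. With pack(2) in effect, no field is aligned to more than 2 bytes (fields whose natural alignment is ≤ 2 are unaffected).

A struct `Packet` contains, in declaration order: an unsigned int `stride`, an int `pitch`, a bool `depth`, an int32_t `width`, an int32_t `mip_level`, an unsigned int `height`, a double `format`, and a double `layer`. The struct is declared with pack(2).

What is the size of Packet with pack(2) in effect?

38

0..4  stride  (4B, 2-aligned)
4..8  pitch  (4B, 2-aligned)
8..9  depth  (1B, 1-aligned)
9..10  -- padding (1B)
10..14  width  (4B, 2-aligned)
14..18  mip_level  (4B, 2-aligned)
18..22  height  (4B, 2-aligned)
22..30  format  (8B, 2-aligned)
30..38  layer  (8B, 2-aligned)
sizeof = 38, alignof = 2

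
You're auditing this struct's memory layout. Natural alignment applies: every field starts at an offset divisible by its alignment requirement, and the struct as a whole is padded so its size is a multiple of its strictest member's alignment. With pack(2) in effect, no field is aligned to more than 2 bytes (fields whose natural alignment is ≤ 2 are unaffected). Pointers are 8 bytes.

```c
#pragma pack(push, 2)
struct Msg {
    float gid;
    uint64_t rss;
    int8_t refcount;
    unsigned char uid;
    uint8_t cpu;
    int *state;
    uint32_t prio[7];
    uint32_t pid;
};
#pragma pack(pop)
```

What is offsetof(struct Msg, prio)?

gid at 0 (size 4, align 2) → ends 4
rss at 4 (size 8, align 2) → ends 12
refcount at 12 (size 1, align 1) → ends 13
uid at 13 (size 1, align 1) → ends 14
cpu at 14 (size 1, align 1) → ends 15
pad 1 to align 2 for state
state at 16 (size 8, align 2) → ends 24
prio at 24 (size 28, align 2) → ends 52

24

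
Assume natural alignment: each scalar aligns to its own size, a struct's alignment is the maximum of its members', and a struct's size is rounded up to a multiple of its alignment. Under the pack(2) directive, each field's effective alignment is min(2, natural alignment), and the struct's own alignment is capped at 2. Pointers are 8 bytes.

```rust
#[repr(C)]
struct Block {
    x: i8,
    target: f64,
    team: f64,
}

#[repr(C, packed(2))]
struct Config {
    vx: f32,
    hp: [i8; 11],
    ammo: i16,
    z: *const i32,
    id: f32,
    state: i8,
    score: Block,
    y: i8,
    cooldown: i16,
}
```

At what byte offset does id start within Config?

Block: x at 0 (size 1, align 1) → ends 1; pad 7 to align 8 for target; target at 8 (size 8, align 8) → ends 16; team at 16 (size 8, align 8) → ends 24; total 24 bytes, alignment 8
vx at 0 (size 4, align 2) → ends 4
hp at 4 (size 11, align 1) → ends 15
pad 1 to align 2 for ammo
ammo at 16 (size 2, align 2) → ends 18
z at 18 (size 8, align 2) → ends 26
id at 26 (size 4, align 2) → ends 30

26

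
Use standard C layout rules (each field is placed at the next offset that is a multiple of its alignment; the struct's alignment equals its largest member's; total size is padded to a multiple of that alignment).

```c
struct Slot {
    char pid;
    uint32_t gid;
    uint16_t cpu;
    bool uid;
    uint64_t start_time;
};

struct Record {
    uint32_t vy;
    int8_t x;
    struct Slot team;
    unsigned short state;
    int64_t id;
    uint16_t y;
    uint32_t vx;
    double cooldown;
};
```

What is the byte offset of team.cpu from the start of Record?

16

Slot: @0: pid [1B, align 1] → 1; +3 pad (align 4); @4: gid [4B, align 4] → 8; @8: cpu [2B, align 2] → 10; @10: uid [1B, align 1] → 11; +5 pad (align 8); @16: start_time [8B, align 8] → 24; size 24, align 8
@0: vy [4B, align 4] → 4
@4: x [1B, align 1] → 5
+3 pad (align 8)
@8: team [24B, align 8] → 32
within Slot: cpu at 8
8 + 8 = 16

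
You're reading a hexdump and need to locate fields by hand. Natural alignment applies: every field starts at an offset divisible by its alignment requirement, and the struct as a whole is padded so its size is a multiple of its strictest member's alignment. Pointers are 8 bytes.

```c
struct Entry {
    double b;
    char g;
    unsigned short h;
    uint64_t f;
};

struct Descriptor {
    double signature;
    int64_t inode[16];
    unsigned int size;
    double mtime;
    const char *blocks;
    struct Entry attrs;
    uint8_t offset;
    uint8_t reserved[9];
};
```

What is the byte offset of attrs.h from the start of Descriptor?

Entry: b at 0 (size 8, align 8) → ends 8; g at 8 (size 1, align 1) → ends 9; pad 1 to align 2 for h; h at 10 (size 2, align 2) → ends 12; pad 4 to align 8 for f; f at 16 (size 8, align 8) → ends 24; total 24 bytes, alignment 8
signature at 0 (size 8, align 8) → ends 8
inode at 8 (size 128, align 8) → ends 136
size at 136 (size 4, align 4) → ends 140
pad 4 to align 8 for mtime
mtime at 144 (size 8, align 8) → ends 152
blocks at 152 (size 8, align 8) → ends 160
attrs at 160 (size 24, align 8) → ends 184
within Entry: h at 10
160 + 10 = 170

170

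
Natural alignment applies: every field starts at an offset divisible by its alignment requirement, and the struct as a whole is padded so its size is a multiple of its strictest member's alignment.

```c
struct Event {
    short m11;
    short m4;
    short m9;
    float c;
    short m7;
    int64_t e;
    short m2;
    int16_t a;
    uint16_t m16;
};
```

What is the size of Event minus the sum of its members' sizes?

6

@0: m11 [2B, align 2] → 2
@2: m4 [2B, align 2] → 4
@4: m9 [2B, align 2] → 6
+2 pad (align 4)
@8: c [4B, align 4] → 12
@12: m7 [2B, align 2] → 14
+2 pad (align 8)
@16: e [8B, align 8] → 24
@24: m2 [2B, align 2] → 26
@26: a [2B, align 2] → 28
@28: m16 [2B, align 2] → 30
+2 tail pad (align 8)
size 32, align 8
data bytes 26, size 32 → padding 6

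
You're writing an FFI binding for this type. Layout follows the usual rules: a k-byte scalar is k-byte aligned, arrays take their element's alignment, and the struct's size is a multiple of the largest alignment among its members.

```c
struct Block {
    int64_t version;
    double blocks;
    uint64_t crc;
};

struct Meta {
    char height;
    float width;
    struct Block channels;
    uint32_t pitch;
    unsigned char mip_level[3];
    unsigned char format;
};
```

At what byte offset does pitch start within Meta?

32

Block: 0..8  version  (8B, 8-aligned); 8..16  blocks  (8B, 8-aligned); 16..24  crc  (8B, 8-aligned); sizeof = 24, alignof = 8
0..1  height  (1B, 1-aligned)
1..4  -- padding (3B)
4..8  width  (4B, 4-aligned)
8..32  channels  (24B, 8-aligned)
32..36  pitch  (4B, 4-aligned)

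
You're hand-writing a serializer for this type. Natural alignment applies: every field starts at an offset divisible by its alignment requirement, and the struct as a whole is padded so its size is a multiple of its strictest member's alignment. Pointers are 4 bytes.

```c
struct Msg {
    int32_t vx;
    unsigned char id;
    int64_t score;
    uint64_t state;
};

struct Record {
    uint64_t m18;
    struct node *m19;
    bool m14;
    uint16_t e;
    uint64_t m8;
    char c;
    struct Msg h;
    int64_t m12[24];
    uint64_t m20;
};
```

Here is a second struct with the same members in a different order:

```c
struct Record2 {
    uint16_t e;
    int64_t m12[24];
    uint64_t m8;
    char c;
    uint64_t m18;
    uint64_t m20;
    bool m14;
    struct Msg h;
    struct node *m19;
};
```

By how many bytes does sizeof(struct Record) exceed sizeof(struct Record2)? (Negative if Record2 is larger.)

-16

Msg: vx at 0 (size 4, align 4) → ends 4; id at 4 (size 1, align 1) → ends 5; pad 3 to align 8 for score; score at 8 (size 8, align 8) → ends 16; state at 16 (size 8, align 8) → ends 24; total 24 bytes, alignment 8
m18 at 0 (size 8, align 8) → ends 8
m19 at 8 (size 4, align 4) → ends 12
m14 at 12 (size 1, align 1) → ends 13
pad 1 to align 2 for e
e at 14 (size 2, align 2) → ends 16
m8 at 16 (size 8, align 8) → ends 24
c at 24 (size 1, align 1) → ends 25
pad 7 to align 8 for h
h at 32 (size 24, align 8) → ends 56
m12 at 56 (size 192, align 8) → ends 248
m20 at 248 (size 8, align 8) → ends 256
total 256 bytes, alignment 8
— Record2 —
e at 0 (size 2, align 2) → ends 2
pad 6 to align 8 for m12
m12 at 8 (size 192, align 8) → ends 200
m8 at 200 (size 8, align 8) → ends 208
c at 208 (size 1, align 1) → ends 209
pad 7 to align 8 for m18
m18 at 216 (size 8, align 8) → ends 224
m20 at 224 (size 8, align 8) → ends 232
m14 at 232 (size 1, align 1) → ends 233
pad 7 to align 8 for h
h at 240 (size 24, align 8) → ends 264
m19 at 264 (size 4, align 4) → ends 268
tail pad 4 to reach multiple of 8
total 272 bytes, alignment 8
256 − 272 = -16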